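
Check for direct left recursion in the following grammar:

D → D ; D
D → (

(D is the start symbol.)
Direct left recursion occurs when N → N α for some non-terminal N (the right-hand side begins with the left-hand side itself).

D → D ; D: LEFT RECURSIVE (starts with D)
D → (: starts with '('

The grammar has direct left recursion on: D.

Answer: Yes, D is left-recursive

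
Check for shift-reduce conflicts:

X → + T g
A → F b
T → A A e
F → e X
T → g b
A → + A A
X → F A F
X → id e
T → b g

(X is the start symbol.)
No shift-reduce conflicts

A shift-reduce conflict occurs when an LR(0) state has both:
  - a complete (reduce) item [A → α .] (dot at the end), and
  - a shift item [B → β . c γ] (dot before a terminal).

Augment with X' → X and build the canonical LR(0) collection (I0 = CLOSURE({[X' → . X]}), then GOTO on every symbol after a dot until no new states appear). It has 24 states:
  I0: { [F → . e X], [X → . + T g], [X → . F A F], [X → . id e], [X' → . X] }  — shift
  I1: { [A → . + A A], [A → . F b], [F → . e X], [T → . A A e], [T → . b g], [T → . g b], [X → + . T g] }  — shift
  I2: { [A → . + A A], [A → . F b], [F → . e X], [X → F . A F] }  — shift
  I3: { [X' → X .] }  — accept
  I4: { [F → . e X], [F → e . X], [X → . + T g], [X → . F A F], [X → . id e] }  — shift
  I5: { [X → id . e] }  — shift
  I6: { [X → id e .] }  — reduce
  I7: { [F → e X .] }  — reduce
  I8: { [A → + . A A], [A → . + A A], [A → . F b], [F → . e X] }  — shift
  I9: { [F → . e X], [X → F A . F] }  — shift
  I10: { [A → F . b] }  — shift
  I11: { [A → F b .] }  — reduce
  I12: { [X → F A F .] }  — reduce
  I13: { [A → + A . A], [A → . + A A], [A → . F b], [F → . e X] }  — shift
  I14: { [A → + A A .] }  — reduce
  I15: { [A → . + A A], [A → . F b], [F → . e X], [T → A . A e] }  — shift
  I16: { [X → + T . g] }  — shift
  I17: { [T → b . g] }  — shift
  I18: { [T → g . b] }  — shift
  I19: { [T → g b .] }  — reduce
  I20: { [T → b g .] }  — reduce
  I21: { [X → + T g .] }  — reduce
  I22: { [T → A A . e] }  — shift
  I23: { [T → A A e .] }  — reduce

No state contains both a complete item and a shift item.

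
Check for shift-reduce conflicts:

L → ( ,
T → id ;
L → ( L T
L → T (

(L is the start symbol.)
Augment with L' → L and build the canonical LR(0) collection (I0 = CLOSURE({[L' → . L]}), then GOTO on every symbol after a dot until no new states appear). It has 10 states:
  I0: { [L → . ( ,], [L → . ( L T], [L → . T (], [L' → . L], [T → . id ;] }  — shift
  I1: { [L → ( . ,], [L → ( . L T], [L → . ( ,], [L → . ( L T], [L → . T (], [T → . id ;] }  — shift
  I2: { [L' → L .] }  — accept
  I3: { [L → T . (] }  — shift
  I4: { [T → id . ;] }  — shift
  I5: { [T → id ; .] }  — reduce
  I6: { [L → T ( .] }  — reduce
  I7: { [L → ( , .] }  — reduce
  I8: { [L → ( L . T], [T → . id ;] }  — shift
  I9: { [L → ( L T .] }  — reduce

No state contains both a complete item and a shift item.

Answer: No shift-reduce conflicts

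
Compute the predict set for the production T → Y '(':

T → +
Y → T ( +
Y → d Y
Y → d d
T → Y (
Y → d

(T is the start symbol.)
PREDICT(T → Y '(') = (FIRST(RHS) \ {ε}) ∪ (FOLLOW(T) if ε ∈ FIRST(RHS), i.e. RHS ⇒* ε)
FIRST(Y) = { '+', 'd' }
FIRST(Y '(') = { '+', 'd' }
ε ∉ FIRST(Y '('), so FOLLOW(T) is not added.
PREDICT(T → Y '(') = { '+', 'd' }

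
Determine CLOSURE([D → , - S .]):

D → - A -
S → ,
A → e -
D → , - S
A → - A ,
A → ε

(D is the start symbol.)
{ [D → , - S .] }

To compute CLOSURE, for each item [A → α.Bβ] where B is a non-terminal, add [B → .γ] for all productions B → γ; repeat for the newly added items until nothing changes.

Start with: [D → , - S .]
The dot is at the end, so nothing is added.

CLOSURE = { [D → , - S .] }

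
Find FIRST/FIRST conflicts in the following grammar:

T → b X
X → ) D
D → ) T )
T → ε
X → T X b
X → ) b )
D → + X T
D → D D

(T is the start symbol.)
A FIRST/FIRST conflict occurs when two productions N → α and N → β for the same non-terminal have FIRST(α) ∩ FIRST(β) ≠ ∅ (with ε ∈ FIRST of a nullable right-hand side, so two nullable alternatives also conflict).

FIRST sets of the non-terminals at (or reachable through a nullable prefix from) the front of some alternative:
  FIRST(T) = { 'b', ε }
  FIRST(X) = { ')', 'b' }
  FIRST(D) = { ')', '+' }

Productions for T:
  T → b X: FIRST = { 'b' }
  T → ε: FIRST = { ε }
Productions for X:
  X → ) D: FIRST = { ')' }
  X → T X b: FIRST = { ')', 'b' }
  X → ) b ): FIRST = { ')' }
Productions for D:
  D → ) T ): FIRST = { ')' }
  D → + X T: FIRST = { '+' }
  D → D D: FIRST = { ')', '+' }

Conflict for X: X → ) D and X → T X b
  Overlap: { ')' }
Conflict for X: X → ) D and X → ) b )
  Overlap: { ')' }
Conflict for X: X → T X b and X → ) b )
  Overlap: { ')' }
Conflict for D: D → ) T ) and D → D D
  Overlap: { ')' }
Conflict for D: D → + X T and D → D D
  Overlap: { '+' }

Answer: Yes. X → ')' D / X → T X b on { ')' }; X → ')' D / X → ')' b ')' on { ')' }; X → T X b / X → ')' b ')' on { ')' }; D → ')' T ')' / D → D D on { ')' }; D → '+' X T / D → D D on { '+' }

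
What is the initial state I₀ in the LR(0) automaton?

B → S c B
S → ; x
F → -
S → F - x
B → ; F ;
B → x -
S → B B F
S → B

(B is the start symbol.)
{ [B → . ; F ;], [B → . S c B], [B → . x -], [B' → . B], [F → . -], [S → . ; x], [S → . B B F], [S → . B], [S → . F - x] }

First, augment the grammar with B' → B
I₀ = CLOSURE({ [B' → . B] }):
  [B' → . B] has the dot before B: add [B → . S c B], [B → . ; F ;], [B → . x -]
  [B → . S c B] has the dot before S: add [S → . ; x], [S → . F - x], [S → . B B F], [S → . B]
  [S → . F - x] has the dot before F: add [F → . -]
No further items can be added.

I₀ = { [B → . ; F ;], [B → . S c B], [B → . x -], [B' → . B], [F → . -], [S → . ; x], [S → . B B F], [S → . B], [S → . F - x] }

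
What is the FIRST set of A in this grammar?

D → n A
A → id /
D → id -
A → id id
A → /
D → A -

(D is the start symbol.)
{ '/', 'id' }

To compute FIRST(A), examine every production with A on the left-hand side, reading each right-hand side left to right until a non-nullable symbol is reached.

From A → id /:
  - id is a terminal: add 'id' and stop
From A → id id:
  - id is a terminal: add 'id' and stop
From A → /:
  - '/' is a terminal: add '/' and stop

Collecting: FIRST(A) = { '/', 'id' }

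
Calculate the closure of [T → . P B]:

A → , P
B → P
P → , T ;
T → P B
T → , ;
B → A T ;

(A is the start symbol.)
Start with: [T → . P B]
  [T → . P B] has the dot before P: add [P → . , T ;]
No further items can be added.

CLOSURE = { [P → . , T ;], [T → . P B] }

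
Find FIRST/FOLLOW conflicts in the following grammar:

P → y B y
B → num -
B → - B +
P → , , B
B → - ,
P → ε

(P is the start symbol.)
Nullable non-terminals: P.

P: nullable alternative(s) P → ε; FOLLOW(P) = { $ }
  P → y B y: FIRST \ {ε} = { 'y' } — disjoint from FOLLOW(P)
  P → , , B: FIRST \ {ε} = { ',' } — disjoint from FOLLOW(P)
  P → ε: FIRST \ {ε} = { } — this is the only nullable alternative, skip

B has no nullable alternative, so no FIRST/FOLLOW check is needed there.

No FIRST/FOLLOW conflicts found.

Answer: No FIRST/FOLLOW conflicts.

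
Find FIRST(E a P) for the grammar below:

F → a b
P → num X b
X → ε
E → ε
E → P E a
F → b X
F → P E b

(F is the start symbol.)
{ 'a', 'num' }

FIRST sets of the non-terminals involved (from the grammar, by fixed-point iteration):
  FIRST(E) = { 'num', ε }

To compute FIRST(E a P), process the symbols left to right:
Symbol E is a non-terminal. Add FIRST(E) \ {ε} = { 'num' }
E is nullable (ε ∈ FIRST(E)), continue to the next symbol.
Symbol a is a terminal. Add 'a' and stop.
FIRST(E a P) = { 'a', 'num' }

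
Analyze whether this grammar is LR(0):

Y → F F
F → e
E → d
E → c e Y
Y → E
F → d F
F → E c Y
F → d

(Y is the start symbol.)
Augment with Y' → Y and build the canonical LR(0) collection (I0 = CLOSURE({[Y' → . Y]}), then GOTO on every symbol after a dot until no new states appear). It has 14 states:
  I0: { [E → . c e Y], [E → . d], [F → . E c Y], [F → . d F], [F → . d], [F → . e], [Y → . E], [Y → . F F], [Y' → . Y] }  — shift
  I1: { [F → E . c Y], [Y → E .] }  — shift, reduce
  I2: { [E → . c e Y], [E → . d], [F → . E c Y], [F → . d F], [F → . d], [F → . e], [Y → F . F] }  — shift
  I3: { [Y' → Y .] }  — accept
  I4: { [E → c . e Y] }  — shift
  I5: { [E → . c e Y], [E → . d], [E → d .], [F → . E c Y], [F → . d F], [F → . d], [F → . e], [F → d . F], [F → d .] }  — shift, 2 reduces
  I6: { [F → e .] }  — reduce
  I7: { [F → E . c Y] }  — shift
  I8: { [F → d F .] }  — reduce
  I9: { [E → . c e Y], [E → . d], [F → . E c Y], [F → . d F], [F → . d], [F → . e], [F → E c . Y], [Y → . E], [Y → . F F] }  — shift
  I10: { [F → E c Y .] }  — reduce
  I11: { [E → . c e Y], [E → . d], [E → c e . Y], [F → . E c Y], [F → . d F], [F → . d], [F → . e], [Y → . E], [Y → . F F] }  — shift
  I12: { [E → c e Y .] }  — reduce
  I13: { [Y → F F .] }  — reduce

Conflict in state I1:
  Shift-reduce conflict between [Y → E .] and [F → E . c Y]
So the grammar is NOT LR(0).

Answer: No. Shift-reduce conflict between [Y → E .] and [F → E . c Y]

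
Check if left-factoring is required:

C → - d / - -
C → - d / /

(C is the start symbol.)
Left-factoring is needed when two productions for the same non-terminal
share a common prefix on the right-hand side.

Productions for C:
  C → - d / - -
  C → - d / /

Found common prefix '- d /' in productions for C

Answer: Yes, C has productions with common prefix '- d /'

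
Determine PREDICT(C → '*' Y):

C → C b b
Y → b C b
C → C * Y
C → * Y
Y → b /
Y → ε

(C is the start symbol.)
PREDICT(C → '*' Y) = (FIRST(RHS) \ {ε}) ∪ (FOLLOW(C) if ε ∈ FIRST(RHS), i.e. RHS ⇒* ε)
FIRST('*' Y) = { '*' }
ε ∉ FIRST('*' Y), so FOLLOW(C) is not added.
PREDICT(C → '*' Y) = { '*' }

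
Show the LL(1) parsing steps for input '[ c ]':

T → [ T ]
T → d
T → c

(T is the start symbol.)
LL(1) parsing maintains a stack (initially the start symbol over $) and the input. At each step: if the stack top is a terminal, match it against the current input token; if it is a non-terminal N, replace it with the RHS of M[N, lookahead] (the unique production whose predict set contains the lookahead).

Stack is shown with the top on the left.

Stack    Input    Action
------------------------
T $      [ c ] $  output T → [ T ]
[ T ] $  [ c ] $  match '['
T ] $    c ] $    output T → c
c ] $    c ] $    match 'c'
] $      ] $      match ']'
$        $        accept

The string is accepted.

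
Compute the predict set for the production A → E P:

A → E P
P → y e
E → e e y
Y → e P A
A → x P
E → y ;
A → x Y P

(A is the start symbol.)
PREDICT(A → E P) = (FIRST(RHS) \ {ε}) ∪ (FOLLOW(A) if ε ∈ FIRST(RHS), i.e. RHS ⇒* ε)
FIRST(E) = { 'e', 'y' }
FIRST(E P) = { 'e', 'y' }
ε ∉ FIRST(E P), so FOLLOW(A) is not added.
PREDICT(A → E P) = { 'e', 'y' }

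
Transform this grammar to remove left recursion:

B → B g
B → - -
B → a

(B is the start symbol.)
B is directly left-recursive. The standard transformation for
  A → A α₁ | ... | A α_m | β₁ | ... | β_n
is
  A  → β₁ A' | ... | β_n A'
  A' → α₁ A' | ... | α_m A' | ε

B → - - becomes B → - - B'
B → a becomes B → a B'
B → B g becomes B' → g B'
Add B' → ε

Resulting grammar:
B → - - B'
B → a B'
B' → g B'
B' → ε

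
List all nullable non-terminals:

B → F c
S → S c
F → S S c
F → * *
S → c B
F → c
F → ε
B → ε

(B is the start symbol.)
{ 'B', 'F' }

A non-terminal is nullable if it can derive ε (the empty string): either it has an ε-production, or it has a production whose right-hand side consists entirely of nullable non-terminals.

ε-productions: F → ε, B → ε
So F, B are immediately nullable.
No further non-terminal can be added: every production for the remaining non-terminals contains a terminal or a non-nullable non-terminal.
Nullable = { 'B', 'F' }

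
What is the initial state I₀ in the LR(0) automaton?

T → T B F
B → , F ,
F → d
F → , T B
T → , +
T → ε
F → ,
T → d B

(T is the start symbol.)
First, augment the grammar with T' → T
I₀ = CLOSURE({ [T' → . T] }):
  [T' → . T] has the dot before T: add [T → . T B F], [T → . , +], [T → .], [T → . d B]
No further items can be added.

I₀ = { [T → . , +], [T → . T B F], [T → . d B], [T → .], [T' → . T] }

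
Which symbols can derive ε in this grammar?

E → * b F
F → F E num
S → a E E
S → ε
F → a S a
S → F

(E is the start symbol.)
A non-terminal is nullable if it can derive ε (the empty string): either it has an ε-production, or it has a production whose right-hand side consists entirely of nullable non-terminals.

ε-productions: S → ε
So S is immediately nullable.
No further non-terminal can be added: every production for the remaining non-terminals contains a terminal or a non-nullable non-terminal.
Nullable = { 'S' }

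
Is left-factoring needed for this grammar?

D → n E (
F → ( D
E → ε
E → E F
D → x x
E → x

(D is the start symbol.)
No, left-factoring is not needed

Left-factoring is needed when two productions for the same non-terminal
share a common prefix on the right-hand side.

Productions for D:
  D → n E (
  D → x x
Productions for E:
  E → ε
  E → E F
  E → x

No common prefixes found.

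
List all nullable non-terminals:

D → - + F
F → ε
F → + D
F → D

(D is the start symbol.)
{ 'F' }

ε-productions: F → ε
So F is immediately nullable.
No further non-terminal can be added: every production for the remaining non-terminals contains a terminal or a non-nullable non-terminal.
Nullable = { 'F' }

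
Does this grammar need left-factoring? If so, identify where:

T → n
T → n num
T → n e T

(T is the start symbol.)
Left-factoring is needed when two productions for the same non-terminal
share a common prefix on the right-hand side.

Productions for T:
  T → n
  T → n num
  T → n e T

Found common prefix 'n' in productions for T

Answer: Yes, T has productions with common prefix 'n'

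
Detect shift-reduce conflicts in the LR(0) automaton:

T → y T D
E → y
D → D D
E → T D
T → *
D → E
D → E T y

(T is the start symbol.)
Augment with T' → T and build the canonical LR(0) collection (I0 = CLOSURE({[T' → . T]}), then GOTO on every symbol after a dot until no new states appear). It has 13 states:
  I0: { [T → . *], [T → . y T D], [T' → . T] }  — shift
  I1: { [T → * .] }  — reduce
  I2: { [T' → T .] }  — accept
  I3: { [T → . *], [T → . y T D], [T → y . T D] }  — shift
  I4: { [D → . D D], [D → . E T y], [D → . E], [E → . T D], [E → . y], [T → . *], [T → . y T D], [T → y T . D] }  — shift
  I5: { [D → . D D], [D → . E T y], [D → . E], [D → D . D], [E → . T D], [E → . y], [T → . *], [T → . y T D], [T → y T D .] }  — shift, reduce
  I6: { [D → E . T y], [D → E .], [T → . *], [T → . y T D] }  — shift, reduce
  I7: { [D → . D D], [D → . E T y], [D → . E], [E → . T D], [E → . y], [E → T . D], [T → . *], [T → . y T D] }  — shift
  I8: { [E → y .], [T → . *], [T → . y T D], [T → y . T D] }  — shift, reduce
  I9: { [D → . D D], [D → . E T y], [D → . E], [D → D . D], [E → . T D], [E → . y], [E → T D .], [T → . *], [T → . y T D] }  — shift, reduce
  I10: { [D → . D D], [D → . E T y], [D → . E], [D → D . D], [D → D D .], [E → . T D], [E → . y], [T → . *], [T → . y T D] }  — shift, reduce
  I11: { [D → E T . y] }  — shift
  I12: { [D → E T y .] }  — reduce

I5 contains reduce item [T → y T D .] and shift items [E → . y], [T → . *], [T → . y T D] — shift-reduce conflict.
I6 contains reduce item [D → E .] and shift items [T → . *], [T → . y T D] — shift-reduce conflict.
I8 contains reduce item [E → y .] and shift items [T → . *], [T → . y T D] — shift-reduce conflict.
I9 contains reduce item [E → T D .] and shift items [E → . y], [T → . *], [T → . y T D] — shift-reduce conflict.
I10 contains reduce item [D → D D .] and shift items [E → . y], [T → . *], [T → . y T D] — shift-reduce conflict.

Answer: Yes — I5: [T → y T D .] vs [E → . y]; I6: [D → E .] vs [T → . *]; I8: [E → y .] vs [T → . *]; I9: [E → T D .] vs [E → . y]; I10: [D → D D .] vs [E → . y]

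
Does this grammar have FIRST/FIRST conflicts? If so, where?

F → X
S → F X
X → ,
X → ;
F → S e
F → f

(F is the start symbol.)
FIRST sets of the non-terminals at (or reachable through a nullable prefix from) the front of some alternative:
  FIRST(X) = { ',', ';' }
  FIRST(S) = { ',', ';', 'f' }

Productions for F:
  F → X: FIRST = { ',', ';' }
  F → S e: FIRST = { ',', ';', 'f' }
  F → f: FIRST = { 'f' }
Productions for X:
  X → ,: FIRST = { ',' }
  X → ;: FIRST = { ';' }
S has only one production, so no FIRST/FIRST conflict is possible there.

Conflict for F: F → X and F → S e
  Overlap: { ',', ';' }
Conflict for F: F → S e and F → f
  Overlap: { 'f' }

Answer: Yes. F → X / F → S e on { ',', ';' }; F → S e / F → f on { 'f' }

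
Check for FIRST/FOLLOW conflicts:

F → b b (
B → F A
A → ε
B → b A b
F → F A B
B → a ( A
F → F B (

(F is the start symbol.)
Nullable non-terminals: A.
A has a nullable alternative but only one production, so nothing to check.

B, F have no nullable alternative, so no FIRST/FOLLOW check is needed there.

No FIRST/FOLLOW conflicts found.

Answer: No FIRST/FOLLOW conflicts.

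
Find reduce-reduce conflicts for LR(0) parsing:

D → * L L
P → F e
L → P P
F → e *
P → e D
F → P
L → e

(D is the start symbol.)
Yes — I9: [F → P .] vs [L → P P .]

Augment with D' → D and build the canonical LR(0) collection (I0 = CLOSURE({[D' → . D]}), then GOTO on every symbol after a dot until no new states appear). It has 13 states:
  I0: { [D → . * L L], [D' → . D] }  — shift
  I1: { [D → * . L L], [F → . P], [F → . e *], [L → . P P], [L → . e], [P → . F e], [P → . e D] }  — shift
  I2: { [D' → D .] }  — accept
  I3: { [P → F . e] }  — shift
  I4: { [D → * L . L], [F → . P], [F → . e *], [L → . P P], [L → . e], [P → . F e], [P → . e D] }  — shift
  I5: { [F → . P], [F → . e *], [F → P .], [L → P . P], [P → . F e], [P → . e D] }  — shift, reduce
  I6: { [D → . * L L], [F → e . *], [L → e .], [P → e . D] }  — shift, reduce
  I7: { [D → * . L L], [F → . P], [F → . e *], [F → e * .], [L → . P P], [L → . e], [P → . F e], [P → . e D] }  — shift, reduce
  I8: { [P → e D .] }  — reduce
  I9: { [F → P .], [L → P P .] }  — 2 reduces
  I10: { [D → . * L L], [F → e . *], [P → e . D] }  — shift
  I11: { [D → * L L .] }  — reduce
  I12: { [P → F e .] }  — reduce

I9 contains complete items [F → P .], [L → P P .] — reduce-reduce conflict.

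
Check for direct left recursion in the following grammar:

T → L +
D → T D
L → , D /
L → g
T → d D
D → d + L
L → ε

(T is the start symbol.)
No direct left recursion

T → L +: starts with L
D → T D: starts with T
L → , D /: starts with ','
L → g: starts with g
T → d D: starts with d
D → d + L: starts with d
L → ε: starts with ε

No direct left recursion found.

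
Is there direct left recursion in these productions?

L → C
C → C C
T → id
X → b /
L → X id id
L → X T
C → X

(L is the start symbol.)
Yes, C is left-recursive

Direct left recursion occurs when N → N α for some non-terminal N (the right-hand side begins with the left-hand side itself).

L → C: starts with C
C → C C: LEFT RECURSIVE (starts with C)
T → id: starts with id
X → b /: starts with b
L → X id id: starts with X
L → X T: starts with X
C → X: starts with X

The grammar has direct left recursion on: C.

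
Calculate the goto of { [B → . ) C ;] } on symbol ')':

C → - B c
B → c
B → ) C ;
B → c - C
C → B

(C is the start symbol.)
GOTO(I, ')') = CLOSURE({ [A → αX.β] : [A → α.Xβ] ∈ I, X = ')' })

Items with dot before ')', with the dot advanced:
  [B → . ) C ;] → [B → ) . C ;]
Closure of the advanced items:
  [B → ) . C ;] has the dot before C: add [C → . - B c], [C → . B]
  [C → . B] has the dot before B: add [B → . c], [B → . ) C ;], [B → . c - C]

GOTO = { [B → ) . C ;], [B → . ) C ;], [B → . c - C], [B → . c], [C → . - B c], [C → . B] }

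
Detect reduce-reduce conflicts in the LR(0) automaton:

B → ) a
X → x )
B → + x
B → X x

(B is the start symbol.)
No reduce-reduce conflicts

A reduce-reduce conflict occurs when an LR(0) state has two complete items [A → α .] and [B → β .] — both call for a reduction, and with no lookahead the parser cannot choose between them.

Augment with B' → B and build the canonical LR(0) collection (I0 = CLOSURE({[B' → . B]}), then GOTO on every symbol after a dot until no new states appear). It has 10 states:
  I0: { [B → . ) a], [B → . + x], [B → . X x], [B' → . B], [X → . x )] }  — shift
  I1: { [B → ) . a] }  — shift
  I2: { [B → + . x] }  — shift
  I3: { [B' → B .] }  — accept
  I4: { [B → X . x] }  — shift
  I5: { [X → x . )] }  — shift
  I6: { [X → x ) .] }  — reduce
  I7: { [B → X x .] }  — reduce
  I8: { [B → + x .] }  — reduce
  I9: { [B → ) a .] }  — reduce

No state contains more than one complete item.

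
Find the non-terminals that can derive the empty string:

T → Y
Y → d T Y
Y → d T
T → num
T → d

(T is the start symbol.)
A non-terminal is nullable if it can derive ε (the empty string): either it has an ε-production, or it has a production whose right-hand side consists entirely of nullable non-terminals.

There are no ε-productions, so no non-terminal can derive ε.
No non-terminals are nullable.

Answer: None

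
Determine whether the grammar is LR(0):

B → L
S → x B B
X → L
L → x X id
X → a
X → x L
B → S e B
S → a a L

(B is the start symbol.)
No. Reduce-reduce conflict: [B → L .] and [X → L .]

A grammar is LR(0) if no state in the canonical LR(0) collection has:
  - both a shift item (dot before a terminal) and a complete item (shift-reduce conflict), or
  - two or more complete items (reduce-reduce conflict; the accept item [B' → B .] counts as a complete item here).

Augment with B' → B and build the canonical LR(0) collection (I0 = CLOSURE({[B' → . B]}), then GOTO on every symbol after a dot until no new states appear). It has 23 states:
  I0: { [B → . L], [B → . S e B], [B' → . B], [L → . x X id], [S → . a a L], [S → . x B B] }  — shift
  I1: { [B' → B .] }  — accept
  I2: { [B → L .] }  — reduce
  I3: { [B → S . e B] }  — shift
  I4: { [S → a . a L] }  — shift
  I5: { [B → . L], [B → . S e B], [L → . x X id], [L → x . X id], [S → . a a L], [S → . x B B], [S → x . B B], [X → . L], [X → . a], [X → . x L] }  — shift
  I6: { [B → . L], [B → . S e B], [L → . x X id], [S → . a a L], [S → . x B B], [S → x B . B] }  — shift
  I7: { [B → L .], [X → L .] }  — 2 reduces
  I8: { [L → x X . id] }  — shift
  I9: { [S → a . a L], [X → a .] }  — shift, reduce
  I10: { [B → . L], [B → . S e B], [L → . x X id], [L → x . X id], [S → . a a L], [S → . x B B], [S → x . B B], [X → . L], [X → . a], [X → . x L], [X → x . L] }  — shift
  I11: { [B → L .], [X → L .], [X → x L .] }  — 3 reduces
  I12: { [L → . x X id], [S → a a . L] }  — shift
  I13: { [S → a a L .] }  — reduce
  I14: { [L → . x X id], [L → x . X id], [X → . L], [X → . a], [X → . x L] }  — shift
  I15: { [X → L .] }  — reduce
  I16: { [X → a .] }  — reduce
  I17: { [L → . x X id], [L → x . X id], [X → . L], [X → . a], [X → . x L], [X → x . L] }  — shift
  I18: { [X → L .], [X → x L .] }  — 2 reduces
  I19: { [L → x X id .] }  — reduce
  I20: { [S → x B B .] }  — reduce
  I21: { [B → . L], [B → . S e B], [B → S e . B], [L → . x X id], [S → . a a L], [S → . x B B] }  — shift
  I22: { [B → S e B .] }  — reduce

Conflict in state I7:
  Reduce-reduce conflict: [B → L .] and [X → L .]
So the grammar is NOT LR(0).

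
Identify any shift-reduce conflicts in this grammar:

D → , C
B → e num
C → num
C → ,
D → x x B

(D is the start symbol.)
A shift-reduce conflict occurs when an LR(0) state has both:
  - a complete (reduce) item [A → α .] (dot at the end), and
  - a shift item [B → β . c γ] (dot before a terminal).

Augment with D' → D and build the canonical LR(0) collection (I0 = CLOSURE({[D' → . D]}), then GOTO on every symbol after a dot until no new states appear). It has 11 states:
  I0: { [D → . , C], [D → . x x B], [D' → . D] }  — shift
  I1: { [C → . ,], [C → . num], [D → , . C] }  — shift
  I2: { [D' → D .] }  — accept
  I3: { [D → x . x B] }  — shift
  I4: { [B → . e num], [D → x x . B] }  — shift
  I5: { [D → x x B .] }  — reduce
  I6: { [B → e . num] }  — shift
  I7: { [B → e num .] }  — reduce
  I8: { [C → , .] }  — reduce
  I9: { [D → , C .] }  — reduce
  I10: { [C → num .] }  — reduce

No state contains both a complete item and a shift item.

Answer: No shift-reduce conflicts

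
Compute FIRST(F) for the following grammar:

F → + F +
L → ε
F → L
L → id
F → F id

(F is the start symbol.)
To compute FIRST(F), examine every production with F on the left-hand side, reading each right-hand side left to right until a non-nullable symbol is reached.

FIRST sets of the other non-terminals involved (by the same procedure, iterated to a fixed point):
  FIRST(L) = { 'id', ε }

From F → + F +:
  - '+' is a terminal: add '+' and stop
From F → L:
  - L is a non-terminal: add FIRST(L) \ {ε} = { 'id' }
    L is nullable and nothing follows, so the whole right-hand side can vanish: ε ∈ FIRST(F)
From F → F id:
  - F is the symbol being defined: contributes nothing new
    F is nullable, so continue to the next symbol
  - id is a terminal: add 'id' and stop

Collecting: FIRST(F) = { '+', 'id', ε }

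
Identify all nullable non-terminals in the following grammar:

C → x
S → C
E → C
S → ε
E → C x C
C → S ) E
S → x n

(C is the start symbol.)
ε-productions: S → ε
So S is immediately nullable.
No further non-terminal can be added: every production for the remaining non-terminals contains a terminal or a non-nullable non-terminal.
Nullable = { 'S' }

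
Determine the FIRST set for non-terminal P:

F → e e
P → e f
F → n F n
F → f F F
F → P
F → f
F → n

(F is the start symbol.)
{ 'e' }

To compute FIRST(P), examine every production with P on the left-hand side, reading each right-hand side left to right until a non-nullable symbol is reached.

From P → e f:
  - e is a terminal: add 'e' and stop

Collecting: FIRST(P) = { 'e' }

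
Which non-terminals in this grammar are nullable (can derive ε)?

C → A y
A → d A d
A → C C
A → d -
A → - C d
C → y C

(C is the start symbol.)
None

A non-terminal is nullable if it can derive ε (the empty string): either it has an ε-production, or it has a production whose right-hand side consists entirely of nullable non-terminals.

There are no ε-productions, so no non-terminal can derive ε.
No non-terminals are nullable.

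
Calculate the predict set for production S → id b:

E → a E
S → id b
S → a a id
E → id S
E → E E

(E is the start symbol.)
PREDICT(S → id b) = (FIRST(RHS) \ {ε}) ∪ (FOLLOW(S) if ε ∈ FIRST(RHS), i.e. RHS ⇒* ε)
FIRST(id b) = { 'id' }
ε ∉ FIRST(id b), so FOLLOW(S) is not added.
PREDICT(S → id b) = { 'id' }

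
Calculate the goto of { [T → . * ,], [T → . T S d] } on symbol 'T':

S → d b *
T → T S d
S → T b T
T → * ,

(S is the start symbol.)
{ [S → . T b T], [S → . d b *], [T → . * ,], [T → . T S d], [T → T . S d] }

GOTO(I, 'T') = CLOSURE({ [A → αX.β] : [A → α.Xβ] ∈ I, X = 'T' })

Items with dot before 'T', with the dot advanced:
  [T → . T S d] → [T → T . S d]
Closure of the advanced items:
  [T → T . S d] has the dot before S: add [S → . d b *], [S → . T b T]
  [S → . T b T] has the dot before T: add [T → . T S d], [T → . * ,]

GOTO = { [S → . T b T], [S → . d b *], [T → . * ,], [T → . T S d], [T → T . S d] }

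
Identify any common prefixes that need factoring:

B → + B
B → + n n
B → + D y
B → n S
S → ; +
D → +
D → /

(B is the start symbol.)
Yes, B has productions with common prefix '+'

Left-factoring is needed when two productions for the same non-terminal
share a common prefix on the right-hand side.

Productions for B:
  B → + B
  B → + n n
  B → + D y
  B → n S
Productions for D:
  D → +
  D → /

Found common prefix '+' in productions for B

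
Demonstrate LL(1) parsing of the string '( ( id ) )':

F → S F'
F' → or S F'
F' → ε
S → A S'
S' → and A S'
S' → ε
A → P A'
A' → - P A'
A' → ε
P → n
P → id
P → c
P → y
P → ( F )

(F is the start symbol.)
LL(1) parsing maintains a stack (initially the start symbol over $) and the input. At each step: if the stack top is a terminal, match it against the current input token; if it is a non-terminal N, replace it with the RHS of M[N, lookahead] (the unique production whose predict set contains the lookahead).

Stack is shown with the top on the left.

Stack                                Input         Action
---------------------------------------------------------
F $                                  ( ( id ) ) $  output F → S F'
S F' $                               ( ( id ) ) $  output S → A S'
A S' F' $                            ( ( id ) ) $  output A → P A'
P A' S' F' $                         ( ( id ) ) $  output P → ( F )
( F ) A' S' F' $                     ( ( id ) ) $  match '('
F ) A' S' F' $                       ( id ) ) $    output F → S F'
S F' ) A' S' F' $                    ( id ) ) $    output S → A S'
A S' F' ) A' S' F' $                 ( id ) ) $    output A → P A'
P A' S' F' ) A' S' F' $              ( id ) ) $    output P → ( F )
( F ) A' S' F' ) A' S' F' $          ( id ) ) $    match '('
F ) A' S' F' ) A' S' F' $            id ) ) $      output F → S F'
S F' ) A' S' F' ) A' S' F' $         id ) ) $      output S → A S'
A S' F' ) A' S' F' ) A' S' F' $      id ) ) $      output A → P A'
P A' S' F' ) A' S' F' ) A' S' F' $   id ) ) $      output P → id
id A' S' F' ) A' S' F' ) A' S' F' $  id ) ) $      match 'id'
A' S' F' ) A' S' F' ) A' S' F' $     ) ) $         output A' → ε
S' F' ) A' S' F' ) A' S' F' $        ) ) $         output S' → ε
F' ) A' S' F' ) A' S' F' $           ) ) $         output F' → ε
) A' S' F' ) A' S' F' $              ) ) $         match ')'
A' S' F' ) A' S' F' $                ) $           output A' → ε
S' F' ) A' S' F' $                   ) $           output S' → ε
F' ) A' S' F' $                      ) $           output F' → ε
) A' S' F' $                         ) $           match ')'
A' S' F' $                           $             output A' → ε
S' F' $                              $             output S' → ε
F' $                                 $             output F' → ε
$                                    $             accept

The string is accepted.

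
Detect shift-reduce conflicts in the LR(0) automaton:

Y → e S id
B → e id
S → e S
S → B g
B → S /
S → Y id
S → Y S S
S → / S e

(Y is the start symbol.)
Yes — I8: [S → e S .] vs [B → S . /]; I14: [B → S / .] vs [B → . e id]; I15: [S → Y S S .] vs [B → S . /]

Augment with Y' → Y and build the canonical LR(0) collection (I0 = CLOSURE({[Y' → . Y]}), then GOTO on every symbol after a dot until no new states appear). It has 19 states:
  I0: { [Y → . e S id], [Y' → . Y] }  — shift
  I1: { [Y' → Y .] }  — accept
  I2: { [B → . S /], [B → . e id], [S → . / S e], [S → . B g], [S → . Y S S], [S → . Y id], [S → . e S], [Y → . e S id], [Y → e . S id] }  — shift
  I3: { [B → . S /], [B → . e id], [S → . / S e], [S → . B g], [S → . Y S S], [S → . Y id], [S → . e S], [S → / . S e], [Y → . e S id] }  — shift
  I4: { [S → B . g] }  — shift
  I5: { [B → S . /], [Y → e S . id] }  — shift
  I6: { [B → . S /], [B → . e id], [S → . / S e], [S → . B g], [S → . Y S S], [S → . Y id], [S → . e S], [S → Y . S S], [S → Y . id], [Y → . e S id] }  — shift
  I7: { [B → . S /], [B → . e id], [B → e . id], [S → . / S e], [S → . B g], [S → . Y S S], [S → . Y id], [S → . e S], [S → e . S], [Y → . e S id], [Y → e . S id] }  — shift
  I8: { [B → S . /], [S → e S .], [Y → e S . id] }  — shift, reduce
  I9: { [B → e id .] }  — reduce
  I10: { [B → S / .] }  — reduce
  I11: { [Y → e S id .] }  — reduce
  I12: { [B → . S /], [B → . e id], [B → S . /], [S → . / S e], [S → . B g], [S → . Y S S], [S → . Y id], [S → . e S], [S → Y S . S], [Y → . e S id] }  — shift
  I13: { [S → Y id .] }  — reduce
  I14: { [B → . S /], [B → . e id], [B → S / .], [S → . / S e], [S → . B g], [S → . Y S S], [S → . Y id], [S → . e S], [S → / . S e], [Y → . e S id] }  — shift, reduce
  I15: { [B → S . /], [S → Y S S .] }  — shift, reduce
  I16: { [B → S . /], [S → / S . e] }  — shift
  I17: { [S → / S e .] }  — reduce
  I18: { [S → B g .] }  — reduce

I8 contains reduce item [S → e S .] and shift items [B → S . /], [Y → e S . id] — shift-reduce conflict.
I14 contains reduce item [B → S / .] and shift items [B → . e id], [S → . / S e], [S → . e S], [Y → . e S id] — shift-reduce conflict.
I15 contains reduce item [S → Y S S .] and shift item [B → S . /] — shift-reduce conflict.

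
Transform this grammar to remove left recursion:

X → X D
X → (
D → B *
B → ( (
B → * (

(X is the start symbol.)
X → ( X'
X' → D X'
X' → ε
D → B *
B → ( (
B → * (

X is directly left-recursive. The standard transformation for
  A → A α₁ | ... | A α_m | β₁ | ... | β_n
is
  A  → β₁ A' | ... | β_n A'
  A' → α₁ A' | ... | α_m A' | ε

X → ( becomes X → ( X'
X → X D becomes X' → D X'
Add X' → ε

Productions for other non-terminals are unchanged:
  D → B *
  B → ( (
  B → * (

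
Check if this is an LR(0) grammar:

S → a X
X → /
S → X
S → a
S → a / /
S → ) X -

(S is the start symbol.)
No. Shift-reduce conflict between [S → a .] and [S → a . / /]

Augment with S' → S and build the canonical LR(0) collection (I0 = CLOSURE({[S' → . S]}), then GOTO on every symbol after a dot until no new states appear). It has 11 states:
  I0: { [S → . ) X -], [S → . X], [S → . a / /], [S → . a X], [S → . a], [S' → . S], [X → . /] }  — shift
  I1: { [S → ) . X -], [X → . /] }  — shift
  I2: { [X → / .] }  — reduce
  I3: { [S' → S .] }  — accept
  I4: { [S → X .] }  — reduce
  I5: { [S → a . / /], [S → a . X], [S → a .], [X → . /] }  — shift, reduce
  I6: { [S → a / . /], [X → / .] }  — shift, reduce
  I7: { [S → a X .] }  — reduce
  I8: { [S → a / / .] }  — reduce
  I9: { [S → ) X . -] }  — shift
  I10: { [S → ) X - .] }  — reduce

Conflict in state I5:
  Shift-reduce conflict between [S → a .] and [S → a . / /]
So the grammar is NOT LR(0).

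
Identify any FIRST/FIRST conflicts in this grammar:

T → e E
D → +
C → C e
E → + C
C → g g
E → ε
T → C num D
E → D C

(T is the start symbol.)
Yes. C → C e / C → g g on { 'g' }; E → '+' C / E → D C on { '+' }

A FIRST/FIRST conflict occurs when two productions N → α and N → β for the same non-terminal have FIRST(α) ∩ FIRST(β) ≠ ∅ (with ε ∈ FIRST of a nullable right-hand side, so two nullable alternatives also conflict).

FIRST sets of the non-terminals at (or reachable through a nullable prefix from) the front of some alternative:
  FIRST(C) = { 'g' }
  FIRST(D) = { '+' }

Productions for T:
  T → e E: FIRST = { 'e' }
  T → C num D: FIRST = { 'g' }
Productions for C:
  C → C e: FIRST = { 'g' }
  C → g g: FIRST = { 'g' }
Productions for E:
  E → + C: FIRST = { '+' }
  E → ε: FIRST = { ε }
  E → D C: FIRST = { '+' }
D has only one production, so no FIRST/FIRST conflict is possible there.

Conflict for C: C → C e and C → g g
  Overlap: { 'g' }
Conflict for E: E → + C and E → D C
  Overlap: { '+' }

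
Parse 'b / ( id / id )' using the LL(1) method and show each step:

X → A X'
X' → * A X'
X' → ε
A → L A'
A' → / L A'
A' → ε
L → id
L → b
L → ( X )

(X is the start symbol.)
Stack is shown with the top on the left.

Stack                Input              Action
----------------------------------------------
X $                  b / ( id / id ) $  output X → A X'
A X' $               b / ( id / id ) $  output A → L A'
L A' X' $            b / ( id / id ) $  output L → b
b A' X' $            b / ( id / id ) $  match 'b'
A' X' $              / ( id / id ) $    output A' → / L A'
/ L A' X' $          / ( id / id ) $    match '/'
L A' X' $            ( id / id ) $      output L → ( X )
( X ) A' X' $        ( id / id ) $      match '('
X ) A' X' $          id / id ) $        output X → A X'
A X' ) A' X' $       id / id ) $        output A → L A'
L A' X' ) A' X' $    id / id ) $        output L → id
id A' X' ) A' X' $   id / id ) $        match 'id'
A' X' ) A' X' $      / id ) $           output A' → / L A'
/ L A' X' ) A' X' $  / id ) $           match '/'
L A' X' ) A' X' $    id ) $             output L → id
id A' X' ) A' X' $   id ) $             match 'id'
A' X' ) A' X' $      ) $                output A' → ε
X' ) A' X' $         ) $                output X' → ε
) A' X' $            ) $                match ')'
A' X' $              $                  output A' → ε
X' $                 $                  output X' → ε
$                    $                  accept

The string is accepted.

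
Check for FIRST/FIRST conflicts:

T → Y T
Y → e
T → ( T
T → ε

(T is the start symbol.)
No FIRST/FIRST conflicts.

FIRST sets of the non-terminals at (or reachable through a nullable prefix from) the front of some alternative:
  FIRST(Y) = { 'e' }

Productions for T:
  T → Y T: FIRST = { 'e' }
  T → ( T: FIRST = { '(' }
  T → ε: FIRST = { ε }
Y has only one production, so no FIRST/FIRST conflict is possible there.

All alternatives of each non-terminal have pairwise disjoint FIRST sets.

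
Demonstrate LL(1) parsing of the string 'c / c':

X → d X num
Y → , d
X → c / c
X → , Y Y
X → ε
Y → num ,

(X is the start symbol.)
LL(1) parsing maintains a stack (initially the start symbol over $) and the input. At each step: if the stack top is a terminal, match it against the current input token; if it is a non-terminal N, replace it with the RHS of M[N, lookahead] (the unique production whose predict set contains the lookahead).

Stack is shown with the top on the left.

Stack    Input    Action
------------------------
X $      c / c $  output X → c / c
c / c $  c / c $  match 'c'
/ c $    / c $    match '/'
c $      c $      match 'c'
$        $        accept

The string is accepted.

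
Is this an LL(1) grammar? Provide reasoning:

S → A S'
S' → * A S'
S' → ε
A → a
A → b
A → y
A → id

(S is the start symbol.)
A grammar is LL(1) if for each non-terminal N with multiple productions, the predict sets of those productions are pairwise disjoint, where PREDICT(N → α) = (FIRST(α) \ {ε}) ∪ (FOLLOW(N) if α ⇒* ε).

Relevant sets:
  FOLLOW(S') = { $ }

For S':
  PREDICT(S' → '*' A S') = { '*' }
  PREDICT(S' → ε) = { $ }
For A:
  PREDICT(A → a) = { 'a' }
  PREDICT(A → b) = { 'b' }
  PREDICT(A → y) = { 'y' }
  PREDICT(A → id) = { 'id' }
S has a single production, so nothing to check there.

All predict sets are disjoint. The grammar IS LL(1).

Answer: Yes, the grammar is LL(1).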